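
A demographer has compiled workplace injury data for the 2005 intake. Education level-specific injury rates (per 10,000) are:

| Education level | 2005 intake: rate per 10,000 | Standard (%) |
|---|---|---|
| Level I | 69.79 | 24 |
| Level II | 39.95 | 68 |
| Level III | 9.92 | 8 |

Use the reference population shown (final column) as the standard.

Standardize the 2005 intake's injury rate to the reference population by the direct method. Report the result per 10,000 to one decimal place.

Standard weights: 0.24, 0.68, 0.08.
Standardized rate: 0.2400×69.79 + 0.6800×39.95 + 0.0800×9.92 = 44.7092 per 10,000.

44.7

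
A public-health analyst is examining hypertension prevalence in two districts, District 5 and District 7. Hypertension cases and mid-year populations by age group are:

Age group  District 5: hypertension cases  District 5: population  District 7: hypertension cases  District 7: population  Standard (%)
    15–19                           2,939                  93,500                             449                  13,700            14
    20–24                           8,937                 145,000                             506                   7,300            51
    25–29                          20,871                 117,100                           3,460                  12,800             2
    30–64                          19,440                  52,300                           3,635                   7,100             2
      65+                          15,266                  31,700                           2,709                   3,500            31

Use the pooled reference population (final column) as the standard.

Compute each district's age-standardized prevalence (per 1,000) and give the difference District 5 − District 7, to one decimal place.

-99.4

Age-specific rates per 1,000 for District 5: 31.433, 61.634, 178.232, 371.702, 481.577.
For District 7: 32.774, 69.315, 270.312, 511.972, 774.000.
Standard weights: 0.14, 0.51, 0.02, 0.02, 0.31.
District 5: 0.1400×31.433 + 0.5100×61.634 + 0.0200×178.232 + 0.0200×371.702 + 0.3100×481.577 = 196.1219 per 1,000.
District 7: 0.1400×32.774 + 0.5100×69.315 + 0.0200×270.312 + 0.0200×511.972 + 0.3100×774.000 = 295.5247 per 1,000.
Difference = 196.1219 − 295.5247 = -99.4028.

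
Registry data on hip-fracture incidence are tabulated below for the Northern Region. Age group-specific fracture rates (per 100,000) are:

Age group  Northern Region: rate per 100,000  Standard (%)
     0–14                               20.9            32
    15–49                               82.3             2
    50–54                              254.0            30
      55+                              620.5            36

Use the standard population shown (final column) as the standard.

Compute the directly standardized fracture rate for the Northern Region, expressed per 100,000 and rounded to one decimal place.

307.9

Standard weights: 0.32, 0.02, 0.30, 0.36.
Standardized rate: 0.3200×20.9 + 0.0200×82.3 + 0.3000×254.0 + 0.3600×620.5 = 307.9140 per 100,000.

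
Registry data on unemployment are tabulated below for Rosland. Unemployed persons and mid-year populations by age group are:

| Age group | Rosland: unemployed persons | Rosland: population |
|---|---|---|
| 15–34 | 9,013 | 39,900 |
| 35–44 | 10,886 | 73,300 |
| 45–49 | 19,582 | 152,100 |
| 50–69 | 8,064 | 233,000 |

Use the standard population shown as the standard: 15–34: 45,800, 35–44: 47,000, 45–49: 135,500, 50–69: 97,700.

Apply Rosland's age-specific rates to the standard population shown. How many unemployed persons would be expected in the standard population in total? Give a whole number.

38152

Age-specific rates per 1,000 for Rosland: 225.890, 148.513, 128.744, 34.609.
Expected unemployed persons = Σ (standard pop × age-specific rate ÷ 1,000)
= 45,800×225.890/1,000 + 47,000×148.513/1,000 + 135,500×128.744/1,000 + 97,700×34.609/1,000
= 10345.75 + 6980.11 + 17444.85 + 3381.34 = 38152.05.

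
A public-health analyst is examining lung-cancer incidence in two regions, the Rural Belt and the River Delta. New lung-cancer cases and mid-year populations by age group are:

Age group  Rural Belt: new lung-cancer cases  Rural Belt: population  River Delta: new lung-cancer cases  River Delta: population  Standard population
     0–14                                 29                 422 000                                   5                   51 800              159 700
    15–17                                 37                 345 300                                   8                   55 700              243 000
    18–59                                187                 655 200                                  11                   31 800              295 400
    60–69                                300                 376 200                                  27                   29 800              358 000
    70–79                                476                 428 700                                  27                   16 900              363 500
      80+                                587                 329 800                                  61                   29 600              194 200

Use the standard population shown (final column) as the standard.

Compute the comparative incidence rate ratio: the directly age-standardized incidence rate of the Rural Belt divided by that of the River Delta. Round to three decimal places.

Age-specific rates per 100 000 for the Rural Belt: 6.87, 10.72, 28.54, 79.74, 111.03, 177.99.
For the River Delta: 9.65, 14.36, 34.59, 90.60, 159.76, 206.08.
Standard total = 1 613 800; weights = 0.0990, 0.1506, 0.1830, 0.2218, 0.2252, 0.1203.
The Rural Belt: 0.0990×6.87 + 0.1506×10.72 + 0.1830×28.54 + 0.2218×79.74 + 0.2252×111.03 + 0.1203×177.99 = 71.6362 per 100 000.
The River Delta: 0.0990×9.65 + 0.1506×14.36 + 0.1830×34.59 + 0.2218×90.60 + 0.2252×159.76 + 0.1203×206.08 = 90.3340 per 100 000.
Ratio = 71.6362 ÷ 90.3340 = 0.79302.

0.793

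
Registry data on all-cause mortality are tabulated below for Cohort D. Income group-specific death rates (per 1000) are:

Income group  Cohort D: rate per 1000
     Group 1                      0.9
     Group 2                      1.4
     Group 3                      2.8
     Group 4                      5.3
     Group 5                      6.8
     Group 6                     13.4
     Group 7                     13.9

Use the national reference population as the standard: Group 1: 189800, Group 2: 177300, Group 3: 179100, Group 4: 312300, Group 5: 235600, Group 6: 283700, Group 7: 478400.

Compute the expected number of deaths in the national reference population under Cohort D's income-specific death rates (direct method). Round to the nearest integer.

Expected deaths = Σ (standard pop × income-specific rate ÷ 1000)
= 189800×0.9/1000 + 177300×1.4/1000 + 179100×2.8/1000 + 312300×5.3/1000 + 235600×6.8/1000 + 283700×13.4/1000 + 478400×13.9/1000
= 170.82 + 248.22 + 501.48 + 1655.19 + 1602.08 + 3801.58 + 6649.76 = 14629.13.

14629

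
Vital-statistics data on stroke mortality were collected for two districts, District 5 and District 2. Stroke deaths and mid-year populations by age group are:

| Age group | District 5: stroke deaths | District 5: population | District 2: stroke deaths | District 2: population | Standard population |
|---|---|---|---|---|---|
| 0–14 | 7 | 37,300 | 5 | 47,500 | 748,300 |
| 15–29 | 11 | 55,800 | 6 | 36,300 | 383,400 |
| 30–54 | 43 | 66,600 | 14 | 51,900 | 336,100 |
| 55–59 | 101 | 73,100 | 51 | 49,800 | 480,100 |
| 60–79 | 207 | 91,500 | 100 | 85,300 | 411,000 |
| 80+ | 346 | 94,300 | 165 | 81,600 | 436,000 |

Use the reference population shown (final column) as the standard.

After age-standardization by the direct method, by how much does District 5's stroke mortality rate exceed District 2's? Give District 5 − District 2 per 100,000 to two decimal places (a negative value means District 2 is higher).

55.03

Age-specific rates per 100,000 for District 5: 18.77, 19.71, 64.56, 138.17, 226.23, 366.91.
For District 2: 10.53, 16.53, 26.97, 102.41, 117.23, 202.21.
Standard total = 2,794,900; weights = 0.2677, 0.1372, 0.1203, 0.1718, 0.1471, 0.1560.
District 5: 0.2677×18.77 + 0.1372×19.71 + 0.1203×64.56 + 0.1718×138.17 + 0.1471×226.23 + 0.1560×366.91 = 129.7328 per 100,000.
District 2: 0.2677×10.53 + 0.1372×16.53 + 0.1203×26.97 + 0.1718×102.41 + 0.1471×117.23 + 0.1560×202.21 = 74.7046 per 100,000.
Difference = 129.7328 − 74.7046 = 55.0282.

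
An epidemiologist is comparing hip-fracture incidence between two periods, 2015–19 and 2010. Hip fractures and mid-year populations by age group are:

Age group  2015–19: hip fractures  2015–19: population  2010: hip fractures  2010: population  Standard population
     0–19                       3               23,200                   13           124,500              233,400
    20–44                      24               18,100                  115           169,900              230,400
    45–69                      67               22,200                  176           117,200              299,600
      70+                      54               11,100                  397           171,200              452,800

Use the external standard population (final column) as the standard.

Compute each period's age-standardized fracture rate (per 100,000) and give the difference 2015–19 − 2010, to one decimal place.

Age-specific rates per 100,000 for 2015–19: 12.93, 132.60, 301.80, 486.49.
For 2010: 10.44, 67.69, 150.17, 231.89.
Standard total = 1,216,200; weights = 0.1919, 0.1894, 0.2463, 0.3723.
2015–19: 0.1919×12.93 + 0.1894×132.60 + 0.2463×301.80 + 0.3723×486.49 = 283.0696 per 100,000.
2010: 0.1919×10.44 + 0.1894×67.69 + 0.2463×150.17 + 0.3723×231.89 = 138.1551 per 100,000.
Difference = 283.0696 − 138.1551 = 144.9145.

144.9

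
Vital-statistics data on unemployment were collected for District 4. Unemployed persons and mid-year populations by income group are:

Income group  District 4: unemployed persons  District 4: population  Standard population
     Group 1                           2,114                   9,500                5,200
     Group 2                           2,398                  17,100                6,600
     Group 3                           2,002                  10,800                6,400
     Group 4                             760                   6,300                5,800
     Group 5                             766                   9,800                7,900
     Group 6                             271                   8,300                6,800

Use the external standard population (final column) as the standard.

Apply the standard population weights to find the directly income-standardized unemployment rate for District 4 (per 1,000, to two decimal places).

Income-specific rates per 1,000 for District 4: 222.526, 140.234, 185.370, 120.635, 78.163, 32.651.
Standard total = 38,700; weights = 0.1344, 0.1705, 0.1654, 0.1499, 0.2041, 0.1757.
Standardized rate: 0.1344×222.526 + 0.1705×140.234 + 0.1654×185.370 + 0.1499×120.635 + 0.2041×78.163 + 0.1757×32.651 = 124.2441 per 1,000.

124.24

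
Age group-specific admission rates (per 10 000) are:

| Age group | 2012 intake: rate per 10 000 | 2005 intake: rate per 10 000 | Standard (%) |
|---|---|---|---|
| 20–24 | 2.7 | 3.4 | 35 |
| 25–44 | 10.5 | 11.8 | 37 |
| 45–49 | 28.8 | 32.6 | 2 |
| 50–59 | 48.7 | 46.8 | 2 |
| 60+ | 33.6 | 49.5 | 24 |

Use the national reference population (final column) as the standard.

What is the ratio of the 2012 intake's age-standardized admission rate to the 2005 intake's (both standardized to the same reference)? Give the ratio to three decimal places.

Standard weights: 0.35, 0.37, 0.02, 0.02, 0.24.
The 2012 intake: 0.3500×2.7 + 0.3700×10.5 + 0.0200×28.8 + 0.0200×48.7 + 0.2400×33.6 = 14.4440 per 10 000.
The 2005 intake: 0.3500×3.4 + 0.3700×11.8 + 0.0200×32.6 + 0.0200×46.8 + 0.2400×49.5 = 19.0240 per 10 000.
Ratio = 14.4440 ÷ 19.0240 = 0.75925.

0.759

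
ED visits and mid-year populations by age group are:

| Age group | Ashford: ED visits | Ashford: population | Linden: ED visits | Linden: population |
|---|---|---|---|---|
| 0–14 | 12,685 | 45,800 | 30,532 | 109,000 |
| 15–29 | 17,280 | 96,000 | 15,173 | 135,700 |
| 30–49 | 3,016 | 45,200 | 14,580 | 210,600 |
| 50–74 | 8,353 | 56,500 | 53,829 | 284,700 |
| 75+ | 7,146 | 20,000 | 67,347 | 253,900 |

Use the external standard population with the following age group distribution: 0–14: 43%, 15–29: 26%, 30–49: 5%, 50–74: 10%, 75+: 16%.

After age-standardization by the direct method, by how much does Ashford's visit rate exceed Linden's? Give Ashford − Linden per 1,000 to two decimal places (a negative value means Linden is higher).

Age-specific rates per 1,000 for Ashford: 276.965, 180.000, 66.726, 147.841, 357.300.
For Linden: 280.110, 111.813, 69.231, 189.073, 265.250.
Standard weights: 0.43, 0.26, 0.05, 0.10, 0.16.
Ashford: 0.4300×276.965 + 0.2600×180.000 + 0.0500×66.726 + 0.1000×147.841 + 0.1600×357.300 = 241.1833 per 1,000.
Linden: 0.4300×280.110 + 0.2600×111.813 + 0.0500×69.231 + 0.1000×189.073 + 0.1600×265.250 = 214.3275 per 1,000.
Difference = 241.1833 − 214.3275 = 26.8558.

26.86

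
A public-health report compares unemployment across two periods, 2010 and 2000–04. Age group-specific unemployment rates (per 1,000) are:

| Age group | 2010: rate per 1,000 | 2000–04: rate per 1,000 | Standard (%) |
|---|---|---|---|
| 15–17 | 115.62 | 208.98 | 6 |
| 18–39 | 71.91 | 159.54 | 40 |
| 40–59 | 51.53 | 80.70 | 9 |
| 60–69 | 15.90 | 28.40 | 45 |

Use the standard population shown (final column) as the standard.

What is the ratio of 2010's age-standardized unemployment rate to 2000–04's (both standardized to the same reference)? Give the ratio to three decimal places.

0.493

Standard weights: 0.06, 0.40, 0.09, 0.45.
2010: 0.0600×115.62 + 0.4000×71.91 + 0.0900×51.53 + 0.4500×15.90 = 47.4939 per 1,000.
2000–04: 0.0600×208.98 + 0.4000×159.54 + 0.0900×80.70 + 0.4500×28.40 = 96.3978 per 1,000.
Ratio = 47.4939 ÷ 96.3978 = 0.49269.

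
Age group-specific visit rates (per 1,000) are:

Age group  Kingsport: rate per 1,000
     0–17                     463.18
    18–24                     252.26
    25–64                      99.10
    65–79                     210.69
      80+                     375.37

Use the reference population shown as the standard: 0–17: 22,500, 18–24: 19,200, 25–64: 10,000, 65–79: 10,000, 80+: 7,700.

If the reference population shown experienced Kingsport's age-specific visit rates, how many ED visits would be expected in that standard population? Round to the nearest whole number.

Expected ED visits = Σ (standard pop × age-specific rate ÷ 1,000)
= 22,500×463.18/1,000 + 19,200×252.26/1,000 + 10,000×99.10/1,000 + 10,000×210.69/1,000 + 7,700×375.37/1,000
= 10421.55 + 4843.39 + 991.00 + 2106.90 + 2890.35 = 21253.19.

21253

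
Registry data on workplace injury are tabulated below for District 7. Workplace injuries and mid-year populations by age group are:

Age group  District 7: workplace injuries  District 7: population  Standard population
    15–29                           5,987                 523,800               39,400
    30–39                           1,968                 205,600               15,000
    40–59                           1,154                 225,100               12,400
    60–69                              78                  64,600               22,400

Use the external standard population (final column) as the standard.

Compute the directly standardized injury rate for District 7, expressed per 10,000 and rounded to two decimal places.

Age-specific rates per 10,000 for District 7: 114.30, 95.72, 51.27, 12.07.
Standard total = 89,200; weights = 0.4417, 0.1682, 0.1390, 0.2511.
Standardized rate: 0.4417×114.30 + 0.1682×95.72 + 0.1390×51.27 + 0.2511×12.07 = 76.7417 per 10,000.

76.74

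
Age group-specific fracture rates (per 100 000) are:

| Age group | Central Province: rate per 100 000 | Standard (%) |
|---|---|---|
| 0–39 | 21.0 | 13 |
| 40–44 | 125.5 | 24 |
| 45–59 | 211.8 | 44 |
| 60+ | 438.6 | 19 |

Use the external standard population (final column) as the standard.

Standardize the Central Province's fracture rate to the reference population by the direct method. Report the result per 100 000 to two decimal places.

209.38

Standard weights: 0.13, 0.24, 0.44, 0.19.
Standardized rate: 0.1300×21.0 + 0.2400×125.5 + 0.4400×211.8 + 0.1900×438.6 = 209.3760 per 100 000.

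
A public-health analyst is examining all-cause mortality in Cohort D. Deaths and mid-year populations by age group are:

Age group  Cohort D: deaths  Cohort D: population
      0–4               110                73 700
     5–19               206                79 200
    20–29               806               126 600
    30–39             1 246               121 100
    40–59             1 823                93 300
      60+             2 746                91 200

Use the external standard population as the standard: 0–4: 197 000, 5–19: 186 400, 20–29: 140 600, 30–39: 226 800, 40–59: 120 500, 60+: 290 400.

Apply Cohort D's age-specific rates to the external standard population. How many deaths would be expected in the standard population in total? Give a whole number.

15106

Age-specific rates per 1 000 for Cohort D: 1.493, 2.601, 6.367, 10.289, 19.539, 30.110.
Expected deaths = Σ (standard pop × age-specific rate ÷ 1 000)
= 197 000×1.493/1 000 + 186 400×2.601/1 000 + 140 600×6.367/1 000 + 226 800×10.289/1 000 + 120 500×19.539/1 000 + 290 400×30.110/1 000
= 294.03 + 484.83 + 895.13 + 2333.55 + 2354.46 + 8743.84 = 15105.84.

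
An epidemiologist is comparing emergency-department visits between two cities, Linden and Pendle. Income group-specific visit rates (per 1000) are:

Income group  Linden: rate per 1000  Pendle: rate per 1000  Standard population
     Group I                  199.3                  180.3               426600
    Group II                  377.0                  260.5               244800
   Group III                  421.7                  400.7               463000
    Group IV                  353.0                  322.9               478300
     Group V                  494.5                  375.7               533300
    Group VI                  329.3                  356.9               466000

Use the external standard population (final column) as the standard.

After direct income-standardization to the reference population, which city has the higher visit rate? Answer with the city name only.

Standard total = 2612000; weights = 0.1633, 0.0937, 0.1773, 0.1831, 0.2042, 0.1784.
Linden: 0.1633×199.3 + 0.0937×377.0 + 0.1773×421.7 + 0.1831×353.0 + 0.2042×494.5 + 0.1784×329.3 = 366.9865 per 1000.
Pendle: 0.1633×180.3 + 0.0937×260.5 + 0.1773×400.7 + 0.1831×322.9 + 0.2042×375.7 + 0.1784×356.9 = 324.3988 per 1000.

Linden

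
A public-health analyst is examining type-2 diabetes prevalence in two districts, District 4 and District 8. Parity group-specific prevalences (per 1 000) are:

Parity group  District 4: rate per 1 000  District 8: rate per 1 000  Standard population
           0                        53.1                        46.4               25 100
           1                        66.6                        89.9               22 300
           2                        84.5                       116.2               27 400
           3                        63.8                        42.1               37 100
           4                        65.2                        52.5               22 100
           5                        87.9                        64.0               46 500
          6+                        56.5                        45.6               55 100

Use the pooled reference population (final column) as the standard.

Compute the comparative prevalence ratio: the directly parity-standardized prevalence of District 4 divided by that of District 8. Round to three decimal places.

Standard total = 235 600; weights = 0.1065, 0.0947, 0.1163, 0.1575, 0.0938, 0.1974, 0.2339.
District 4: 0.1065×53.1 + 0.0947×66.6 + 0.1163×84.5 + 0.1575×63.8 + 0.0938×65.2 + 0.1974×87.9 + 0.2339×56.5 = 68.5131 per 1 000.
District 8: 0.1065×46.4 + 0.0947×89.9 + 0.1163×116.2 + 0.1575×42.1 + 0.0938×52.5 + 0.1974×64.0 + 0.2339×45.6 = 61.8167 per 1 000.
Ratio = 68.5131 ÷ 61.8167 = 1.10833.

1.108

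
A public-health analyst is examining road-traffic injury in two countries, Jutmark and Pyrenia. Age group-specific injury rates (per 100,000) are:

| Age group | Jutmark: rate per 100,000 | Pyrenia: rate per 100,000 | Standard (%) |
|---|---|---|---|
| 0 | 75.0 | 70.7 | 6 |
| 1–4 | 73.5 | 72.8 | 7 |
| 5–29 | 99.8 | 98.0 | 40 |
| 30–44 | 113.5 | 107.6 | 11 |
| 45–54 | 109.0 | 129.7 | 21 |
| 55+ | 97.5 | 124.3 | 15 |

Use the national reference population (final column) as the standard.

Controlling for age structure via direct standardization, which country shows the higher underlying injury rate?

Standard weights: 0.06, 0.07, 0.40, 0.11, 0.21, 0.15.
Jutmark: 0.0600×75.0 + 0.0700×73.5 + 0.4000×99.8 + 0.1100×113.5 + 0.2100×109.0 + 0.1500×97.5 = 99.5650 per 100,000.
Pyrenia: 0.0600×70.7 + 0.0700×72.8 + 0.4000×98.0 + 0.1100×107.6 + 0.2100×129.7 + 0.1500×124.3 = 106.2560 per 100,000.

Pyrenia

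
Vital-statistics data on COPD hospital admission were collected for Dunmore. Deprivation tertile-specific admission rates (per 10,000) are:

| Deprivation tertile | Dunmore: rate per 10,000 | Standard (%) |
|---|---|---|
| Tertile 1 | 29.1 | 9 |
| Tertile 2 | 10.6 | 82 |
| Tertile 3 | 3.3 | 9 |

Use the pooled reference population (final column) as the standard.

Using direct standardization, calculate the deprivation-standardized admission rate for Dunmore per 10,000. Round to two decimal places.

11.61

Standard weights: 0.09, 0.82, 0.09.
Standardized rate: 0.0900×29.1 + 0.8200×10.6 + 0.0900×3.3 = 11.6080 per 10,000.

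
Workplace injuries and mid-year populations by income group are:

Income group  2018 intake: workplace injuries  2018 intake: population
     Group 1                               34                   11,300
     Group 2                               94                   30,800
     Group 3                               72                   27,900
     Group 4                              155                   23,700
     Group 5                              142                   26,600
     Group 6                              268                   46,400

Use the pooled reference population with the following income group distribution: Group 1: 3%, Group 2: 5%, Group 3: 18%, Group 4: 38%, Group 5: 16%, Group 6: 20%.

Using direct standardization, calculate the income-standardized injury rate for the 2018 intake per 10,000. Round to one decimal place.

Income-specific rates per 10,000 for the 2018 intake: 30.09, 30.52, 25.81, 65.40, 53.38, 57.76.
Standard weights: 0.03, 0.05, 0.18, 0.38, 0.16, 0.20.
Standardized rate: 0.0300×30.09 + 0.0500×30.52 + 0.1800×25.81 + 0.3800×65.40 + 0.1600×53.38 + 0.2000×57.76 = 52.0192 per 10,000.

52.0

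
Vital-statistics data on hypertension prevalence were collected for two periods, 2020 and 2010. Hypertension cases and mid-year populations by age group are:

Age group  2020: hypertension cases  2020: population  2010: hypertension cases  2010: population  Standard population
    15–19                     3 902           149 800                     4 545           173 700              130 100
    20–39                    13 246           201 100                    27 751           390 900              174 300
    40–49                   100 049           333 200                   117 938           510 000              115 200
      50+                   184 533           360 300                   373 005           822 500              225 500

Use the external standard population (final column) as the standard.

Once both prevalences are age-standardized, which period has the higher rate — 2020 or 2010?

Age-specific rates per 1 000 for 2020: 26.048, 65.868, 300.267, 512.165.
For 2010: 26.166, 70.993, 231.251, 453.502.
Standard total = 645 100; weights = 0.2017, 0.2702, 0.1786, 0.3496.
2020: 0.2017×26.048 + 0.2702×65.868 + 0.1786×300.267 + 0.3496×512.165 = 255.7023 per 1 000.
2010: 0.2017×26.166 + 0.2702×70.993 + 0.1786×231.251 + 0.3496×453.502 = 224.2798 per 1 000.

2020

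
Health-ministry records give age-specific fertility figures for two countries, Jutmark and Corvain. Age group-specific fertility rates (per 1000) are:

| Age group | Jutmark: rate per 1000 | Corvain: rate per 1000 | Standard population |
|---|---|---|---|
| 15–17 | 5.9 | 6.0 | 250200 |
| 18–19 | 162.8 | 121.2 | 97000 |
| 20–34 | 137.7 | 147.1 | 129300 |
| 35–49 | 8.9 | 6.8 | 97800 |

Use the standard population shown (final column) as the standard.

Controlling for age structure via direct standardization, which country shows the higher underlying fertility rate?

Jutmark

Standard total = 574300; weights = 0.4357, 0.1689, 0.2251, 0.1703.
Jutmark: 0.4357×5.9 + 0.1689×162.8 + 0.2251×137.7 + 0.1703×8.9 = 62.5854 per 1000.
Corvain: 0.4357×6.0 + 0.1689×121.2 + 0.2251×147.1 + 0.1703×6.8 = 57.3614 per 1000.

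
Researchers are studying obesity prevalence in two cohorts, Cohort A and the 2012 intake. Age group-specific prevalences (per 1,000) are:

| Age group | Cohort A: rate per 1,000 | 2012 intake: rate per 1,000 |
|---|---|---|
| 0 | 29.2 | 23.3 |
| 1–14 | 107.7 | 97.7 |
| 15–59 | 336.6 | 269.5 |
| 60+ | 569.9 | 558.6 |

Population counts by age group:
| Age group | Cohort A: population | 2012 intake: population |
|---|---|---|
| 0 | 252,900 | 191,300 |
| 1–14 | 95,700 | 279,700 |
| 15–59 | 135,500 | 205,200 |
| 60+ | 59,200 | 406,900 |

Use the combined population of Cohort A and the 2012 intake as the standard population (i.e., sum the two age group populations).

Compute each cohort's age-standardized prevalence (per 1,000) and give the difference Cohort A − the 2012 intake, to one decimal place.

21.2

Combined standard total = 1,626,400; weights = 0.2731, 0.2308, 0.2095, 0.2866.
Cohort A: 0.2731×29.2 + 0.2308×107.7 + 0.2095×336.6 + 0.2866×569.9 = 266.6695 per 1,000.
The 2012 intake: 0.2731×23.3 + 0.2308×97.7 + 0.2095×269.5 + 0.2866×558.6 = 245.4553 per 1,000.
Difference = 266.6695 − 245.4553 = 21.2141.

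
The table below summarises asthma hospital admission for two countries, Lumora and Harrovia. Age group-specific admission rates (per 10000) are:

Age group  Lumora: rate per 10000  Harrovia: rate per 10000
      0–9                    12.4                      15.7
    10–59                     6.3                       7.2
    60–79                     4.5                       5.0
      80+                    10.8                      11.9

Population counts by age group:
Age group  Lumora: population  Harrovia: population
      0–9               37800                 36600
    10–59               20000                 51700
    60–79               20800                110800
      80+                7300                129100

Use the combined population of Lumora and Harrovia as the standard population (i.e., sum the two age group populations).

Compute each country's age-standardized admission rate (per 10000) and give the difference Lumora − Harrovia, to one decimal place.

-1.3

Combined standard total = 414100; weights = 0.1797, 0.1731, 0.3178, 0.3294.
Lumora: 0.1797×12.4 + 0.1731×6.3 + 0.3178×4.5 + 0.3294×10.8 = 8.3062 per 10000.
Harrovia: 0.1797×15.7 + 0.1731×7.2 + 0.3178×5.0 + 0.3294×11.9 = 9.5761 per 10000.
Difference = 8.3062 − 9.5761 = -1.2700.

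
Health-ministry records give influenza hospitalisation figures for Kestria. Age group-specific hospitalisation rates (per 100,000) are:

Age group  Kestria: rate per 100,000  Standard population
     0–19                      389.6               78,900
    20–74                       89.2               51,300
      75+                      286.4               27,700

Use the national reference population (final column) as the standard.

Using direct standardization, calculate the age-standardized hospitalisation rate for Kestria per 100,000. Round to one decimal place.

Standard total = 157,900; weights = 0.4997, 0.3249, 0.1754.
Standardized rate: 0.4997×389.6 + 0.3249×89.2 + 0.1754×286.4 = 273.8992 per 100,000.

273.9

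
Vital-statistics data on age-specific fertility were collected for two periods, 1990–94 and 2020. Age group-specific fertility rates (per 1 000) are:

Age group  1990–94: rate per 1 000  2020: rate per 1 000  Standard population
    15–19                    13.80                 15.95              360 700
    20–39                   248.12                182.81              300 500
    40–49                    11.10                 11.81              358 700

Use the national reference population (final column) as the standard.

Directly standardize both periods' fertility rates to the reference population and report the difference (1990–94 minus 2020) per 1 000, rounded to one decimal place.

18.2

Standard total = 1 019 900; weights = 0.3537, 0.2946, 0.3517.
1990–94: 0.3537×13.80 + 0.2946×248.12 + 0.3517×11.10 = 81.8897 per 1 000.
2020: 0.3537×15.95 + 0.2946×182.81 + 0.3517×11.81 = 63.6570 per 1 000.
Difference = 81.8897 − 63.6570 = 18.2326.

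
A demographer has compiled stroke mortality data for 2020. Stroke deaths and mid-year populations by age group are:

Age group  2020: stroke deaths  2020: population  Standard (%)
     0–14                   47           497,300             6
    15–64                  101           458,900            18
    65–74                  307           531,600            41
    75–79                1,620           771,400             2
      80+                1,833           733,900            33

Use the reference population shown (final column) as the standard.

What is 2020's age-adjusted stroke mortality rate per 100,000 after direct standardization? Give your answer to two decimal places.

Age-specific rates per 100,000 for 2020: 9.45, 22.01, 57.75, 210.01, 249.76.
Standard weights: 0.06, 0.18, 0.41, 0.02, 0.33.
Standardized rate: 0.0600×9.45 + 0.1800×22.01 + 0.4100×57.75 + 0.0200×210.01 + 0.3300×249.76 = 114.8278 per 100,000.

114.83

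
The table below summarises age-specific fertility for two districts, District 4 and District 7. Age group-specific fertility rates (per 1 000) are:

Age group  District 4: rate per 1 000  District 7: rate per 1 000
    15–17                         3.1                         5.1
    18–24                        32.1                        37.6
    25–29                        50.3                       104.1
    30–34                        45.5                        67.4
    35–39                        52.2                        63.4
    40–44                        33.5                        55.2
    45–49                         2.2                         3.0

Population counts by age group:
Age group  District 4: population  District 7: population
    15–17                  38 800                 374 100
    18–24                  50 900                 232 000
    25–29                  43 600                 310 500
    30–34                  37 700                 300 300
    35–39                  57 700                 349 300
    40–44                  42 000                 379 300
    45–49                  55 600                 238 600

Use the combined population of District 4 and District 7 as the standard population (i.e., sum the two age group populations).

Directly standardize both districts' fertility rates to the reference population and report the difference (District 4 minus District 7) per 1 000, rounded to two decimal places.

Combined standard total = 2 510 400; weights = 0.1645, 0.1127, 0.1411, 0.1346, 0.1621, 0.1678, 0.1172.
District 4: 0.1645×3.1 + 0.1127×32.1 + 0.1411×50.3 + 0.1346×45.5 + 0.1621×52.2 + 0.1678×33.5 + 0.1172×2.2 = 31.6912 per 1 000.
District 7: 0.1645×5.1 + 0.1127×37.6 + 0.1411×104.1 + 0.1346×67.4 + 0.1621×63.4 + 0.1678×55.2 + 0.1172×3.0 = 48.7285 per 1 000.
Difference = 31.6912 − 48.7285 = -17.0373.

-17.04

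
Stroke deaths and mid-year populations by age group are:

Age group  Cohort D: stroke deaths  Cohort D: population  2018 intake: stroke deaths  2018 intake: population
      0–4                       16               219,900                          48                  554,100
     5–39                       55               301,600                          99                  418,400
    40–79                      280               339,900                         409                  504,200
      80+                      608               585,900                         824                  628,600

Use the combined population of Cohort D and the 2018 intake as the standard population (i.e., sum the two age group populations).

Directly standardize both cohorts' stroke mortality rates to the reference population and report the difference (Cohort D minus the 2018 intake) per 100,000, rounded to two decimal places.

Age-specific rates per 100,000 for Cohort D: 7.28, 18.24, 82.38, 103.77.
For the 2018 intake: 8.66, 23.66, 81.12, 131.08.
Combined standard total = 3,552,600; weights = 0.2179, 0.2027, 0.2376, 0.3419.
Cohort D: 0.2179×7.28 + 0.2027×18.24 + 0.2376×82.38 + 0.3419×103.77 = 60.3297 per 100,000.
The 2018 intake: 0.2179×8.66 + 0.2027×23.66 + 0.2376×81.12 + 0.3419×131.08 = 70.7696 per 100,000.
Difference = 60.3297 − 70.7696 = -10.4399.

-10.44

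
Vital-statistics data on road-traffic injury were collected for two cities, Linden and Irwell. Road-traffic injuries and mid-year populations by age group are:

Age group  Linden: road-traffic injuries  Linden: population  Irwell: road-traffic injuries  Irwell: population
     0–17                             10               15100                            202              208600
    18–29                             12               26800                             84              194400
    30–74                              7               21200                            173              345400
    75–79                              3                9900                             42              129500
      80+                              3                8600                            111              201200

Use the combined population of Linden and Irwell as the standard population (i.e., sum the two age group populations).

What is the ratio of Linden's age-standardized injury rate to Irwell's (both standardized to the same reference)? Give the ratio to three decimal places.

0.736

Age-specific rates per 100000 for Linden: 66.23, 44.78, 33.02, 30.30, 34.88.
For Irwell: 96.84, 43.21, 50.09, 32.43, 55.17.
Combined standard total = 1160700; weights = 0.1927, 0.1906, 0.3158, 0.1201, 0.1808.
Linden: 0.1927×66.23 + 0.1906×44.78 + 0.3158×33.02 + 0.1201×30.30 + 0.1808×34.88 = 41.6702 per 100000.
Irwell: 0.1927×96.84 + 0.1906×43.21 + 0.3158×50.09 + 0.1201×32.43 + 0.1808×55.17 = 56.5845 per 100000.
Ratio = 41.6702 ÷ 56.5845 = 0.73642.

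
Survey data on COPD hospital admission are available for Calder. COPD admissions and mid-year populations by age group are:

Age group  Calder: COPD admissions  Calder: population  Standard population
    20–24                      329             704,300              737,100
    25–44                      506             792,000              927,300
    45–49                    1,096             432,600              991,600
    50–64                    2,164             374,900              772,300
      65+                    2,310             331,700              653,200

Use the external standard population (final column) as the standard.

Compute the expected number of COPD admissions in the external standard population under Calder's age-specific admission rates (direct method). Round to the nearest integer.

12456

Age-specific rates per 10,000 for Calder: 4.67, 6.39, 25.34, 57.72, 69.64.
Expected COPD admissions = Σ (standard pop × age-specific rate ÷ 10,000)
= 737,100×4.67/10,000 + 927,300×6.39/10,000 + 991,600×25.34/10,000 + 772,300×57.72/10,000 + 653,200×69.64/10,000
= 344.32 + 592.44 + 2512.24 + 4457.87 + 4548.97 = 12455.84.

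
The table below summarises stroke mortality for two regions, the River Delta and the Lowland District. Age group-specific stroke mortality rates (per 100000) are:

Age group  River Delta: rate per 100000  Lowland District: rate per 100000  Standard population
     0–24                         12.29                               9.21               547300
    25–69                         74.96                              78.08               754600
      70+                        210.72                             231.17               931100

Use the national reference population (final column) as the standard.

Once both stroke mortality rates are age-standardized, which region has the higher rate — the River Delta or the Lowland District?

Standard total = 2233000; weights = 0.2451, 0.3379, 0.4170.
The River Delta: 0.2451×12.29 + 0.3379×74.96 + 0.4170×210.72 = 116.2080 per 100000.
The Lowland District: 0.2451×9.21 + 0.3379×78.08 + 0.4170×231.17 = 125.0346 per 100000.

Lowland District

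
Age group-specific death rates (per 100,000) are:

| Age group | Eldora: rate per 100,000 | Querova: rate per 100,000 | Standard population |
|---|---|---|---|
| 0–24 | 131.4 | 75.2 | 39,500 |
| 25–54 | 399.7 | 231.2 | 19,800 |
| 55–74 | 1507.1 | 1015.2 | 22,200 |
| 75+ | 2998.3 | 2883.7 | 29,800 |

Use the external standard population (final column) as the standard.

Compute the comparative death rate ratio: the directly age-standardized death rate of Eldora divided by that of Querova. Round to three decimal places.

Standard total = 111,300; weights = 0.3549, 0.1779, 0.1995, 0.2677.
Eldora: 0.3549×131.4 + 0.1779×399.7 + 0.1995×1507.1 + 0.2677×2998.3 = 1221.1260 per 100,000.
Querova: 0.3549×75.2 + 0.1779×231.2 + 0.1995×1015.2 + 0.2677×2883.7 = 1042.4066 per 100,000.
Ratio = 1221.1260 ÷ 1042.4066 = 1.17145.

1.171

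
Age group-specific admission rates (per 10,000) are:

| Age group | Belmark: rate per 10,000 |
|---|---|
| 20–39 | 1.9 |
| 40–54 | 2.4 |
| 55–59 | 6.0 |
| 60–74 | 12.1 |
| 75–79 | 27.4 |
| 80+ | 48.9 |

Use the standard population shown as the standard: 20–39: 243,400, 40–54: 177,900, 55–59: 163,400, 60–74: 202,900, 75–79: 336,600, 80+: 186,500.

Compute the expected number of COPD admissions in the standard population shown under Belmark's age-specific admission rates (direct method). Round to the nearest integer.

2267

Expected COPD admissions = Σ (standard pop × age-specific rate ÷ 10,000)
= 243,400×1.9/10,000 + 177,900×2.4/10,000 + 163,400×6.0/10,000 + 202,900×12.1/10,000 + 336,600×27.4/10,000 + 186,500×48.9/10,000
= 46.25 + 42.70 + 98.04 + 245.51 + 922.28 + 911.99 = 2266.76.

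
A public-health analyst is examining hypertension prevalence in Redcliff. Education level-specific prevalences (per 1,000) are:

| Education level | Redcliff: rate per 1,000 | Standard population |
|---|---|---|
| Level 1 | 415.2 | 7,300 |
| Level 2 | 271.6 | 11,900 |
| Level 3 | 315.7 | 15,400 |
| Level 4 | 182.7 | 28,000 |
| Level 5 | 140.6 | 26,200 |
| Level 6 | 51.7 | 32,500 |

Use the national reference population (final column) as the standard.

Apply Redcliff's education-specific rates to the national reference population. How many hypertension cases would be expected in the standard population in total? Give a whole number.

21604

Expected hypertension cases = Σ (standard pop × education-specific rate ÷ 1,000)
= 7,300×415.2/1,000 + 11,900×271.6/1,000 + 15,400×315.7/1,000 + 28,000×182.7/1,000 + 26,200×140.6/1,000 + 32,500×51.7/1,000
= 3030.96 + 3232.04 + 4861.78 + 5115.60 + 3683.72 + 1680.25 = 21604.35.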